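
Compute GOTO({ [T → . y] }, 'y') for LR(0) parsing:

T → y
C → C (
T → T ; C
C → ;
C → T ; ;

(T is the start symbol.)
{ [T → y .] }

GOTO(I, 'y') = CLOSURE({ [A → αX.β] : [A → α.Xβ] ∈ I, X = 'y' })

Items with dot before 'y', with the dot advanced:
  [T → . y] → [T → y .]
Closure adds nothing (no advanced item has the dot before a non-terminal).

GOTO = { [T → y .] }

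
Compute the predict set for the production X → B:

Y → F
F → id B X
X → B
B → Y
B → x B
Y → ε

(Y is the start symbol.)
PREDICT(X → B) = (FIRST(RHS) \ {ε}) ∪ (FOLLOW(X) if ε ∈ FIRST(RHS), i.e. RHS ⇒* ε)
FIRST(B) = { 'id', 'x', ε }
FIRST(B) = { 'id', 'x', ε }
ε ∈ FIRST(B) (the right-hand side is nullable), so add FOLLOW(X) = { $, 'id', 'x' }
PREDICT(X → B) = { $, 'id', 'x' }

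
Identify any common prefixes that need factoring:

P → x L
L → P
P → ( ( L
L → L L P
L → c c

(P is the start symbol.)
Left-factoring is needed when two productions for the same non-terminal
share a common prefix on the right-hand side.

Productions for P:
  P → x L
  P → ( ( L
Productions for L:
  L → P
  L → L L P
  L → c c

No common prefixes found.

Answer: No, left-factoring is not needed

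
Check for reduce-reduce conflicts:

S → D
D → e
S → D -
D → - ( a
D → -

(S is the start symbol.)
A reduce-reduce conflict occurs when an LR(0) state has two complete items [A → α .] and [B → β .] — both call for a reduction, and with no lookahead the parser cannot choose between them.

Augment with S' → S and build the canonical LR(0) collection (I0 = CLOSURE({[S' → . S]}), then GOTO on every symbol after a dot until no new states appear). It has 8 states:
  I0: { [D → . - ( a], [D → . -], [D → . e], [S → . D -], [S → . D], [S' → . S] }  — shift
  I1: { [D → - . ( a], [D → - .] }  — shift, reduce
  I2: { [S → D . -], [S → D .] }  — shift, reduce
  I3: { [S' → S .] }  — accept
  I4: { [D → e .] }  — reduce
  I5: { [S → D - .] }  — reduce
  I6: { [D → - ( . a] }  — shift
  I7: { [D → - ( a .] }  — reduce

No state contains more than one complete item.

Answer: No reduce-reduce conflicts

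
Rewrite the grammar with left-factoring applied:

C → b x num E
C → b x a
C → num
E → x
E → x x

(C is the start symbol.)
C → b x C'
C' → num E
C' → a
C → num
E → x E'
E' → ε
E' → x

Left-factoring transforms A → αβ₁ | αβ₂ into A → αA' and A' → β₁ | β₂
(α is the longest common prefix among the alternatives). Repeat until
no nonterminal has two alternatives with a common prefix.

Round 1: C has alternatives sharing prefix 'b x'. Introduce C': C → b x C'
  Add: C' → num E
  Add: C' → a

Round 2: E has alternatives sharing prefix 'x'. Introduce E': E → x E'
  Add: E' → ε
  Add: E' → x

No remaining common prefixes — done.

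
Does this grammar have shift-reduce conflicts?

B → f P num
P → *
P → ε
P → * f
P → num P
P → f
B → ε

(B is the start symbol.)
Augment with B' → B and build the canonical LR(0) collection (I0 = CLOSURE({[B' → . B]}), then GOTO on every symbol after a dot until no new states appear). It has 10 states:
  I0: { [B → . f P num], [B → .], [B' → . B] }  — shift, reduce
  I1: { [B' → B .] }  — accept
  I2: { [B → f . P num], [P → . * f], [P → . *], [P → . f], [P → . num P], [P → .] }  — shift, reduce
  I3: { [P → * . f], [P → * .] }  — shift, reduce
  I4: { [B → f P . num] }  — shift
  I5: { [P → f .] }  — reduce
  I6: { [P → . * f], [P → . *], [P → . f], [P → . num P], [P → .], [P → num . P] }  — shift, reduce
  I7: { [P → num P .] }  — reduce
  I8: { [B → f P num .] }  — reduce
  I9: { [P → * f .] }  — reduce

I0 contains reduce item [B → .] and shift item [B → . f P num] — shift-reduce conflict.
I2 contains reduce item [P → .] and shift items [P → . *], [P → . * f], [P → . f], [P → . num P] — shift-reduce conflict.
I3 contains reduce item [P → * .] and shift item [P → * . f] — shift-reduce conflict.
I6 contains reduce item [P → .] and shift items [P → . *], [P → . * f], [P → . f], [P → . num P] — shift-reduce conflict.

Answer: Yes — I0: [B → .] vs [B → . f P num]; I2: [P → .] vs [P → . *]; I3: [P → * .] vs [P → * . f]; I6: [P → .] vs [P → . *]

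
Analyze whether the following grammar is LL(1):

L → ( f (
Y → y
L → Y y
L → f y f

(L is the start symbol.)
Yes, the grammar is LL(1).

Relevant sets:
  FIRST(Y) = { 'y' }

For L:
  PREDICT(L → '(' f '(') = { '(' }
  PREDICT(L → Y y) = { 'y' }
  PREDICT(L → f y f) = { 'f' }
Y has a single production, so nothing to check there.

All predict sets are disjoint. The grammar IS LL(1).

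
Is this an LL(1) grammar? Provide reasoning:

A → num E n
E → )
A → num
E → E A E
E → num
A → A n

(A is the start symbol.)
No. Predict set conflict for A: { 'num' }

A grammar is LL(1) if for each non-terminal N with multiple productions, the predict sets of those productions are pairwise disjoint, where PREDICT(N → α) = (FIRST(α) \ {ε}) ∪ (FOLLOW(N) if α ⇒* ε).

Relevant sets:
  FIRST(A) = { 'num' }
  FIRST(E) = { ')', 'num' }

For A:
  PREDICT(A → num E n) = { 'num' }
  PREDICT(A → num) = { 'num' }
  PREDICT(A → A n) = { 'num' }
For E:
  PREDICT(E → ')') = { ')' }
  PREDICT(E → E A E) = { ')', 'num' }
  PREDICT(E → num) = { 'num' }

Conflict found: Predict set conflict for A: { 'num' }
The grammar is NOT LL(1).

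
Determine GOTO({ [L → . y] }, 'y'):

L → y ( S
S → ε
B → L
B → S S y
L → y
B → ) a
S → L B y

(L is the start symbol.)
{ [L → y .] }

GOTO(I, 'y') = CLOSURE({ [A → αX.β] : [A → α.Xβ] ∈ I, X = 'y' })

Items with dot before 'y', with the dot advanced:
  [L → . y] → [L → y .]
Closure adds nothing (no advanced item has the dot before a non-terminal).

GOTO = { [L → y .] }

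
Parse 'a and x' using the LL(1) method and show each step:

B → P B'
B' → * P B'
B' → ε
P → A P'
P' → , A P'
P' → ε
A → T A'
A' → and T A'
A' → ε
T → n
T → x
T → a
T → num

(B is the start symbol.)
Stack is shown with the top on the left.

Stack             Input      Action
-----------------------------------
B $               a and x $  output B → P B'
P B' $            a and x $  output P → A P'
A P' B' $         a and x $  output A → T A'
T A' P' B' $      a and x $  output T → a
a A' P' B' $      a and x $  match 'a'
A' P' B' $        and x $    output A' → and T A'
and T A' P' B' $  and x $    match 'and'
T A' P' B' $      x $        output T → x
x A' P' B' $      x $        match 'x'
A' P' B' $        $          output A' → ε
P' B' $           $          output P' → ε
B' $              $          output B' → ε
$                 $          accept

The string is accepted.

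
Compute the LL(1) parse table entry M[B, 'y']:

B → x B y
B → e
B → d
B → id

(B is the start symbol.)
To find M[B, 'y'], we find productions for B where 'y' is in the predict set (PREDICT(N → α) = (FIRST(α) \ {ε}) ∪ (FOLLOW(N) if α ⇒* ε)).

B → x B y: PREDICT = { 'x' }
B → e: PREDICT = { 'e' }
B → d: PREDICT = { 'd' }
B → id: PREDICT = { 'id' }

M[B, 'y'] is empty (no production applies)

Answer: Empty (error entry)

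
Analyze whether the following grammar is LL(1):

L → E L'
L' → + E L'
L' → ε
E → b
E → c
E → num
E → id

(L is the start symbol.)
A grammar is LL(1) if for each non-terminal N with multiple productions, the predict sets of those productions are pairwise disjoint, where PREDICT(N → α) = (FIRST(α) \ {ε}) ∪ (FOLLOW(N) if α ⇒* ε).

Relevant sets:
  FOLLOW(L') = { $ }

For L':
  PREDICT(L' → '+' E L') = { '+' }
  PREDICT(L' → ε) = { $ }
For E:
  PREDICT(E → b) = { 'b' }
  PREDICT(E → c) = { 'c' }
  PREDICT(E → num) = { 'num' }
  PREDICT(E → id) = { 'id' }
L has a single production, so nothing to check there.

All predict sets are disjoint. The grammar IS LL(1).

Answer: Yes, the grammar is LL(1).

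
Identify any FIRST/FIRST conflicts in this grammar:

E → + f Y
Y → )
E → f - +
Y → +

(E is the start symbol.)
No FIRST/FIRST conflicts.

Productions for E:
  E → + f Y: FIRST = { '+' }
  E → f - +: FIRST = { 'f' }
Productions for Y:
  Y → ): FIRST = { ')' }
  Y → +: FIRST = { '+' }

All alternatives of each non-terminal have pairwise disjoint FIRST sets.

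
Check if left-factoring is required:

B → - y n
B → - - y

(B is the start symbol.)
Yes, B has productions with common prefix '-'

Left-factoring is needed when two productions for the same non-terminal
share a common prefix on the right-hand side.

Productions for B:
  B → - y n
  B → - - y

Found common prefix '-' in productions for B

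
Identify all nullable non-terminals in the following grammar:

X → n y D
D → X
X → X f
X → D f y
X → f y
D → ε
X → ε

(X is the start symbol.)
A non-terminal is nullable if it can derive ε (the empty string): either it has an ε-production, or it has a production whose right-hand side consists entirely of nullable non-terminals.

ε-productions: D → ε, X → ε
So D, X are immediately nullable.
Every non-terminal is now nullable.
Nullable = { 'D', 'X' }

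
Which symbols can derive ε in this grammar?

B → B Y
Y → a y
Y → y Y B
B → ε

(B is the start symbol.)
{ 'B' }

A non-terminal is nullable if it can derive ε (the empty string): either it has an ε-production, or it has a production whose right-hand side consists entirely of nullable non-terminals.

ε-productions: B → ε
So B is immediately nullable.
No further non-terminal can be added: every production for the remaining non-terminals contains a terminal or a non-nullable non-terminal.
Nullable = { 'B' }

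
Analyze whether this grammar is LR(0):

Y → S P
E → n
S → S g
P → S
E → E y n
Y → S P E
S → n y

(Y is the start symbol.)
No. Shift-reduce conflict between [Y → S P .] and [E → . n]

A grammar is LR(0) if no state in the canonical LR(0) collection has:
  - both a shift item (dot before a terminal) and a complete item (shift-reduce conflict), or
  - two or more complete items (reduce-reduce conflict; the accept item [Y' → Y .] counts as a complete item here).

Augment with Y' → Y and build the canonical LR(0) collection (I0 = CLOSURE({[Y' → . Y]}), then GOTO on every symbol after a dot until no new states appear). It has 12 states:
  I0: { [S → . S g], [S → . n y], [Y → . S P E], [Y → . S P], [Y' → . Y] }  — shift
  I1: { [P → . S], [S → . S g], [S → . n y], [S → S . g], [Y → S . P E], [Y → S . P] }  — shift
  I2: { [Y' → Y .] }  — accept
  I3: { [S → n . y] }  — shift
  I4: { [S → n y .] }  — reduce
  I5: { [E → . E y n], [E → . n], [Y → S P . E], [Y → S P .] }  — shift, reduce
  I6: { [P → S .], [S → S . g] }  — shift, reduce
  I7: { [S → S g .] }  — reduce
  I8: { [E → E . y n], [Y → S P E .] }  — shift, reduce
  I9: { [E → n .] }  — reduce
  I10: { [E → E y . n] }  — shift
  I11: { [E → E y n .] }  — reduce

Conflict in state I5:
  Shift-reduce conflict between [Y → S P .] and [E → . n]
So the grammar is NOT LR(0).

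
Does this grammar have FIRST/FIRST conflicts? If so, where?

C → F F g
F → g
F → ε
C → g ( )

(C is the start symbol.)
Yes. C → F F g / C → g '(' ')' on { 'g' }

FIRST sets of the non-terminals at (or reachable through a nullable prefix from) the front of some alternative:
  FIRST(F) = { 'g', ε }

Productions for C:
  C → F F g: FIRST = { 'g' }
  C → g ( ): FIRST = { 'g' }
Productions for F:
  F → g: FIRST = { 'g' }
  F → ε: FIRST = { ε }

Conflict for C: C → F F g and C → g ( )
  Overlap: { 'g' }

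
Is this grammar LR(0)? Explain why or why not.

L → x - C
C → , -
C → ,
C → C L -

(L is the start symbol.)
A grammar is LR(0) if no state in the canonical LR(0) collection has:
  - both a shift item (dot before a terminal) and a complete item (shift-reduce conflict), or
  - two or more complete items (reduce-reduce conflict; the accept item [L' → L .] counts as a complete item here).

Augment with L' → L and build the canonical LR(0) collection (I0 = CLOSURE({[L' → . L]}), then GOTO on every symbol after a dot until no new states appear). It has 9 states:
  I0: { [L → . x - C], [L' → . L] }  — shift
  I1: { [L' → L .] }  — accept
  I2: { [L → x . - C] }  — shift
  I3: { [C → . , -], [C → . ,], [C → . C L -], [L → x - . C] }  — shift
  I4: { [C → , . -], [C → , .] }  — shift, reduce
  I5: { [C → C . L -], [L → . x - C], [L → x - C .] }  — shift, reduce
  I6: { [C → C L . -] }  — shift
  I7: { [C → C L - .] }  — reduce
  I8: { [C → , - .] }  — reduce

Conflict in state I4:
  Shift-reduce conflict between [C → , .] and [C → , . -]
So the grammar is NOT LR(0).

Answer: No. Shift-reduce conflict between [C → , .] and [C → , . -]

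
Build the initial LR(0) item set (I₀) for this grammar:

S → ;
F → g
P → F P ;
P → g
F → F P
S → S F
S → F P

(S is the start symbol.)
{ [F → . F P], [F → . g], [S → . ;], [S → . F P], [S → . S F], [S' → . S] }

First, augment the grammar with S' → S
I₀ = CLOSURE({ [S' → . S] }):
  [S' → . S] has the dot before S: add [S → . ;], [S → . S F], [S → . F P]
  [S → . F P] has the dot before F: add [F → . g], [F → . F P]
No further items can be added.

I₀ = { [F → . F P], [F → . g], [S → . ;], [S → . F P], [S → . S F], [S' → . S] }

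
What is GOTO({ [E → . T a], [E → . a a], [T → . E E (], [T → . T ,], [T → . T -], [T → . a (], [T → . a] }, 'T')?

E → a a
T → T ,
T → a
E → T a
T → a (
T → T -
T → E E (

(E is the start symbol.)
GOTO(I, 'T') = CLOSURE({ [A → αX.β] : [A → α.Xβ] ∈ I, X = 'T' })

Items with dot before 'T', with the dot advanced:
  [E → . T a] → [E → T . a]
  [T → . T ,] → [T → T . ,]
  [T → . T -] → [T → T . -]
Closure adds nothing (no advanced item has the dot before a non-terminal).

GOTO = { [E → T . a], [T → T . ,], [T → T . -] }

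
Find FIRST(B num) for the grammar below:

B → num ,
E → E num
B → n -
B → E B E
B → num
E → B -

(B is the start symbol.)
{ 'n', 'num' }

FIRST sets of the non-terminals involved (from the grammar, by fixed-point iteration):
  FIRST(B) = { 'n', 'num' }

To compute FIRST(B num), process the symbols left to right:
Symbol B is a non-terminal. Add FIRST(B) \ {ε} = { 'n', 'num' }
B is not nullable (ε ∉ FIRST(B)), so stop here.
FIRST(B num) = { 'n', 'num' }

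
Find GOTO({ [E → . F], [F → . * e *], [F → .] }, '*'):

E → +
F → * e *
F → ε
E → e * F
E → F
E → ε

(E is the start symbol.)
{ [F → * . e *] }

GOTO(I, '*') = CLOSURE({ [A → αX.β] : [A → α.Xβ] ∈ I, X = '*' })

Items with dot before '*', with the dot advanced:
  [F → . * e *] → [F → * . e *]
Closure adds nothing (no advanced item has the dot before a non-terminal).

GOTO = { [F → * . e *] }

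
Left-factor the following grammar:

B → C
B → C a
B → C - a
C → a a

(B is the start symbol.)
Left-factoring transforms A → αβ₁ | αβ₂ into A → αA' and A' → β₁ | β₂
(α is the longest common prefix among the alternatives). Repeat until
no nonterminal has two alternatives with a common prefix.

Round 1: B has alternatives sharing prefix 'C'. Introduce B': B → C B'
  Add: B' → ε
  Add: B' → a
  Add: B' → - a

No remaining common prefixes — done.

Resulting grammar:
B → C B'
B' → ε
B' → a
B' → - a
C → a a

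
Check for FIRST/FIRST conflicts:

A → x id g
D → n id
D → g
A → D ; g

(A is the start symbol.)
No FIRST/FIRST conflicts.

A FIRST/FIRST conflict occurs when two productions N → α and N → β for the same non-terminal have FIRST(α) ∩ FIRST(β) ≠ ∅ (with ε ∈ FIRST of a nullable right-hand side, so two nullable alternatives also conflict).

FIRST sets of the non-terminals at (or reachable through a nullable prefix from) the front of some alternative:
  FIRST(D) = { 'g', 'n' }

Productions for A:
  A → x id g: FIRST = { 'x' }
  A → D ; g: FIRST = { 'g', 'n' }
Productions for D:
  D → n id: FIRST = { 'n' }
  D → g: FIRST = { 'g' }

All alternatives of each non-terminal have pairwise disjoint FIRST sets.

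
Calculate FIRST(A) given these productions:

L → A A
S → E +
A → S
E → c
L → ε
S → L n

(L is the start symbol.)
{ 'c', 'n' }

FIRST sets of the other non-terminals involved (by the same procedure, iterated to a fixed point):
  FIRST(S) = { 'c', 'n' }

From A → S:
  - S is a non-terminal: add FIRST(S) \ {ε} = { 'c', 'n' }
    S is not nullable, so stop

Collecting: FIRST(A) = { 'c', 'n' }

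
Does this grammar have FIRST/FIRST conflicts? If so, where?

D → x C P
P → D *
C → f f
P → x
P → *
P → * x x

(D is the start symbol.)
A FIRST/FIRST conflict occurs when two productions N → α and N → β for the same non-terminal have FIRST(α) ∩ FIRST(β) ≠ ∅ (with ε ∈ FIRST of a nullable right-hand side, so two nullable alternatives also conflict).

FIRST sets of the non-terminals at (or reachable through a nullable prefix from) the front of some alternative:
  FIRST(D) = { 'x' }

Productions for P:
  P → D *: FIRST = { 'x' }
  P → x: FIRST = { 'x' }
  P → *: FIRST = { '*' }
  P → * x x: FIRST = { '*' }
D, C have only one production, so no FIRST/FIRST conflict is possible there.

Conflict for P: P → D * and P → x
  Overlap: { 'x' }
Conflict for P: P → * and P → * x x
  Overlap: { '*' }

Answer: Yes. P → D '*' / P → x on { 'x' }; P → '*' / P → '*' x x on { '*' }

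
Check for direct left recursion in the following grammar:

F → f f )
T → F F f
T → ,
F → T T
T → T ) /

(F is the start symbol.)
Yes, T is left-recursive

Direct left recursion occurs when N → N α for some non-terminal N (the right-hand side begins with the left-hand side itself).

F → f f ): starts with f
T → F F f: starts with F
T → ,: starts with ','
F → T T: starts with T
T → T ) /: LEFT RECURSIVE (starts with T)

The grammar has direct left recursion on: T.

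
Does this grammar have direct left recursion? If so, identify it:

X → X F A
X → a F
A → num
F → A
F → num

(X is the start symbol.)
Direct left recursion occurs when N → N α for some non-terminal N (the right-hand side begins with the left-hand side itself).

X → X F A: LEFT RECURSIVE (starts with X)
X → a F: starts with a
A → num: starts with num
F → A: starts with A
F → num: starts with num

The grammar has direct left recursion on: X.

Answer: Yes, X is left-recursive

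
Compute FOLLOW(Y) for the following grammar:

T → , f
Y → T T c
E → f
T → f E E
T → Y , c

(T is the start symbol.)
To compute FOLLOW(Y), find every occurrence of Y on a right-hand side N → α Y β: add FIRST(β) \ {ε}, and if β is empty or nullable also add FOLLOW(N). Iterate to a fixed point.

In T → Y , c: Y is followed by ',' c, add FIRST(',' c) \ {ε} = { ',' }

Taking the union: FOLLOW(Y) = { ',' }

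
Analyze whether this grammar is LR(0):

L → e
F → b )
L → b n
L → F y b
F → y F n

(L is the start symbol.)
A grammar is LR(0) if no state in the canonical LR(0) collection has:
  - both a shift item (dot before a terminal) and a complete item (shift-reduce conflict), or
  - two or more complete items (reduce-reduce conflict; the accept item [L' → L .] counts as a complete item here).

Augment with L' → L and build the canonical LR(0) collection (I0 = CLOSURE({[L' → . L]}), then GOTO on every symbol after a dot until no new states appear). It has 13 states:
  I0: { [F → . b )], [F → . y F n], [L → . F y b], [L → . b n], [L → . e], [L' → . L] }  — shift
  I1: { [L → F . y b] }  — shift
  I2: { [L' → L .] }  — accept
  I3: { [F → b . )], [L → b . n] }  — shift
  I4: { [L → e .] }  — reduce
  I5: { [F → . b )], [F → . y F n], [F → y . F n] }  — shift
  I6: { [F → y F . n] }  — shift
  I7: { [F → b . )] }  — shift
  I8: { [F → b ) .] }  — reduce
  I9: { [F → y F n .] }  — reduce
  I10: { [L → b n .] }  — reduce
  I11: { [L → F y . b] }  — shift
  I12: { [L → F y b .] }  — reduce

Every state is either a pure shift/goto state or contains exactly one complete item and nothing to shift — no conflicts. The grammar is LR(0).

Answer: Yes, the grammar is LR(0)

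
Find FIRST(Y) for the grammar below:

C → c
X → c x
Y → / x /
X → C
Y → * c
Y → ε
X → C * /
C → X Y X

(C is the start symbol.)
{ '*', '/', ε }

To compute FIRST(Y), examine every production with Y on the left-hand side, reading each right-hand side left to right until a non-nullable symbol is reached.

From Y → / x /:
  - '/' is a terminal: add '/' and stop
From Y → * c:
  - '*' is a terminal: add '*' and stop
From Y → ε:
  - ε-production, so ε ∈ FIRST(Y)

Collecting: FIRST(Y) = { '*', '/', ε }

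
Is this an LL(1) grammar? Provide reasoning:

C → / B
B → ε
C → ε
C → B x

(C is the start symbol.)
Yes, the grammar is LL(1).

A grammar is LL(1) if for each non-terminal N with multiple productions, the predict sets of those productions are pairwise disjoint, where PREDICT(N → α) = (FIRST(α) \ {ε}) ∪ (FOLLOW(N) if α ⇒* ε).

Relevant sets:
  FIRST(B) = { ε }
  FOLLOW(C) = { $ }

For C:
  PREDICT(C → '/' B) = { '/' }
  PREDICT(C → ε) = { $ }
  PREDICT(C → B x) = { 'x' }
B has a single production, so nothing to check there.

All predict sets are disjoint. The grammar IS LL(1).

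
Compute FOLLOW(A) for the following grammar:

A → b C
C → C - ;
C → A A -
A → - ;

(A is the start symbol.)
{ $, '-', 'b' }

A is the start symbol, so $ ∈ FOLLOW(A).
In C → A A -: A is followed by A '-', add FIRST(A '-') \ {ε} = { '-', 'b' }
In C → A A -: A is followed by '-', add FIRST('-') \ {ε} = { '-' }

Taking the union: FOLLOW(A) = { $, '-', 'b' }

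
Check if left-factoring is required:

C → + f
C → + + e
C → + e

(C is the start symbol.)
Yes, C has productions with common prefix '+'

Left-factoring is needed when two productions for the same non-terminal
share a common prefix on the right-hand side.

Productions for C:
  C → + f
  C → + + e
  C → + e

Found common prefix '+' in productions for C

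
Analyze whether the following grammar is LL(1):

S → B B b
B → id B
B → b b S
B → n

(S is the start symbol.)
Yes, the grammar is LL(1).

A grammar is LL(1) if for each non-terminal N with multiple productions, the predict sets of those productions are pairwise disjoint, where PREDICT(N → α) = (FIRST(α) \ {ε}) ∪ (FOLLOW(N) if α ⇒* ε).

For B:
  PREDICT(B → id B) = { 'id' }
  PREDICT(B → b b S) = { 'b' }
  PREDICT(B → n) = { 'n' }
S has a single production, so nothing to check there.

All predict sets are disjoint. The grammar IS LL(1).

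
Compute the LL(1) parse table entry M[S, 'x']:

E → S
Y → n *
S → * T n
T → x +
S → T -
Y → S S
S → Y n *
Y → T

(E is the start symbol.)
To find M[S, 'x'], we find productions for S where 'x' is in the predict set (PREDICT(N → α) = (FIRST(α) \ {ε}) ∪ (FOLLOW(N) if α ⇒* ε)).

Relevant sets:
  FIRST(T) = { 'x' }
  FIRST(Y) = { '*', 'n', 'x' }

S → * T n: PREDICT = { '*' }
S → T -: PREDICT = { 'x' }
  'x' is in predict set, so this production goes in M[S, 'x']
S → Y n *: PREDICT = { '*', 'n', 'x' }
  'x' is in predict set, so this production goes in M[S, 'x']

M[S, 'x'] = S → T -, S → Y n *  (a multiply-defined cell — the grammar is not LL(1))

Answer: S → T -, S → Y n *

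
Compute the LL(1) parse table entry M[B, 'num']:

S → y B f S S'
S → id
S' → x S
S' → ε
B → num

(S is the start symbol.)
B → num

To find M[B, 'num'], we find productions for B where 'num' is in the predict set (PREDICT(N → α) = (FIRST(α) \ {ε}) ∪ (FOLLOW(N) if α ⇒* ε)).

B → num: PREDICT = { 'num' }
  'num' is in predict set, so this production goes in M[B, 'num']

M[B, 'num'] = B → num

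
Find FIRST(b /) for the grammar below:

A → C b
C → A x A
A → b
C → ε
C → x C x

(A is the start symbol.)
{ 'b' }

To compute FIRST(b /), process the symbols left to right:
Symbol b is a terminal. Add 'b' and stop.
FIRST(b /) = { 'b' }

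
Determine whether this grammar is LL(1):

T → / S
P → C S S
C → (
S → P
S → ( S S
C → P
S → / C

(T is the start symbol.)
No. Predict set conflict for C: { '(' }

A grammar is LL(1) if for each non-terminal N with multiple productions, the predict sets of those productions are pairwise disjoint, where PREDICT(N → α) = (FIRST(α) \ {ε}) ∪ (FOLLOW(N) if α ⇒* ε).

Relevant sets:
  FIRST(P) = { '(' }

For C:
  PREDICT(C → '(') = { '(' }
  PREDICT(C → P) = { '(' }
For S:
  PREDICT(S → P) = { '(' }
  PREDICT(S → '(' S S) = { '(' }
  PREDICT(S → '/' C) = { '/' }
T, P have a single production, so nothing to check there.

Conflict found: Predict set conflict for C: { '(' }
The grammar is NOT LL(1).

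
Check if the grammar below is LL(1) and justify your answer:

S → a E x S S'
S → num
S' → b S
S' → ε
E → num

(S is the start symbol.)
No. Predict set conflict for S': { 'b' }

A grammar is LL(1) if for each non-terminal N with multiple productions, the predict sets of those productions are pairwise disjoint, where PREDICT(N → α) = (FIRST(α) \ {ε}) ∪ (FOLLOW(N) if α ⇒* ε).

Relevant sets:
  FOLLOW(S') = { $, 'b' }

For S:
  PREDICT(S → a E x S S') = { 'a' }
  PREDICT(S → num) = { 'num' }
For S':
  PREDICT(S' → b S) = { 'b' }
  PREDICT(S' → ε) = { $, 'b' }
E has a single production, so nothing to check there.

Conflict found: Predict set conflict for S': { 'b' }
The grammar is NOT LL(1).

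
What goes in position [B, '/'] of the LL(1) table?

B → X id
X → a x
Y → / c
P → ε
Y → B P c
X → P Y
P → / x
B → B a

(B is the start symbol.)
To find M[B, '/'], we find productions for B where '/' is in the predict set (PREDICT(N → α) = (FIRST(α) \ {ε}) ∪ (FOLLOW(N) if α ⇒* ε)).

Relevant sets:
  FIRST(X) = { '/', 'a' }
  FIRST(B) = { '/', 'a' }

B → X id: PREDICT = { '/', 'a' }
  '/' is in predict set, so this production goes in M[B, '/']
B → B a: PREDICT = { '/', 'a' }
  '/' is in predict set, so this production goes in M[B, '/']

M[B, '/'] = B → X id, B → B a  (a multiply-defined cell — the grammar is not LL(1))

Answer: B → X id, B → B a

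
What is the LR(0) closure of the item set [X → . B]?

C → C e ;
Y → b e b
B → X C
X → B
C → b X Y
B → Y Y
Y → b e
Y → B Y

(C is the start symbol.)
{ [B → . X C], [B → . Y Y], [X → . B], [Y → . B Y], [Y → . b e b], [Y → . b e] }

To compute CLOSURE, for each item [A → α.Bβ] where B is a non-terminal, add [B → .γ] for all productions B → γ; repeat for the newly added items until nothing changes.

Start with: [X → . B]
  [X → . B] has the dot before B: add [B → . X C], [B → . Y Y]
  [B → . X C] has the dot before X: all X-items already present
  [B → . Y Y] has the dot before Y: add [Y → . b e b], [Y → . b e], [Y → . B Y]
No further items can be added.

CLOSURE = { [B → . X C], [B → . Y Y], [X → . B], [Y → . B Y], [Y → . b e b], [Y → . b e] }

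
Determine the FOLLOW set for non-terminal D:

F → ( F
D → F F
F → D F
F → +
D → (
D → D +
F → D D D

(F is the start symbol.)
To compute FOLLOW(D), find every occurrence of D on a right-hand side N → α D β: add FIRST(β) \ {ε}, and if β is empty or nullable also add FOLLOW(N). Iterate to a fixed point.

In F → D F: D is followed by F, add FIRST(F) \ {ε} = { '(', '+' }
In D → D +: D is followed by '+', add FIRST('+') \ {ε} = { '+' }
In F → D D D: D is followed by D D, add FIRST(D D) \ {ε} = { '(', '+' }
In F → D D D: D is followed by D, add FIRST(D) \ {ε} = { '(', '+' }
In F → D D D: D is at the end, add FOLLOW(F)

The FOLLOW sets referred to above (computed the same way, to a fixed point):
  FOLLOW(F) = { $, '(', '+' }

Taking the union: FOLLOW(D) = { $, '(', '+' }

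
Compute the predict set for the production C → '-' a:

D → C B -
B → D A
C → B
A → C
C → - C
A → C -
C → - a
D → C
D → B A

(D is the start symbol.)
PREDICT(C → '-' a) = (FIRST(RHS) \ {ε}) ∪ (FOLLOW(C) if ε ∈ FIRST(RHS), i.e. RHS ⇒* ε)
FIRST('-' a) = { '-' }
ε ∉ FIRST('-' a), so FOLLOW(C) is not added.
PREDICT(C → '-' a) = { '-' }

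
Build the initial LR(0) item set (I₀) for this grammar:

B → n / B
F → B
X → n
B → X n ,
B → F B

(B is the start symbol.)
First, augment the grammar with B' → B
I₀ = CLOSURE({ [B' → . B] }):
  [B' → . B] has the dot before B: add [B → . n / B], [B → . X n ,], [B → . F B]
  [B → . X n ,] has the dot before X: add [X → . n]
  [B → . F B] has the dot before F: add [F → . B]
No further items can be added.

I₀ = { [B → . F B], [B → . X n ,], [B → . n / B], [B' → . B], [F → . B], [X → . n] }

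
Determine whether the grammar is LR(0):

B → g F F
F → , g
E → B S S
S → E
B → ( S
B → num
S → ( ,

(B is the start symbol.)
Yes, the grammar is LR(0)

A grammar is LR(0) if no state in the canonical LR(0) collection has:
  - both a shift item (dot before a terminal) and a complete item (shift-reduce conflict), or
  - two or more complete items (reduce-reduce conflict; the accept item [B' → B .] counts as a complete item here).

Augment with B' → B and build the canonical LR(0) collection (I0 = CLOSURE({[B' → . B]}), then GOTO on every symbol after a dot until no new states appear). It has 16 states:
  I0: { [B → . ( S], [B → . g F F], [B → . num], [B' → . B] }  — shift
  I1: { [B → ( . S], [B → . ( S], [B → . g F F], [B → . num], [E → . B S S], [S → . ( ,], [S → . E] }  — shift
  I2: { [B' → B .] }  — accept
  I3: { [B → g . F F], [F → . , g] }  — shift
  I4: { [B → num .] }  — reduce
  I5: { [F → , . g] }  — shift
  I6: { [B → g F . F], [F → . , g] }  — shift
  I7: { [B → g F F .] }  — reduce
  I8: { [F → , g .] }  — reduce
  I9: { [B → ( . S], [B → . ( S], [B → . g F F], [B → . num], [E → . B S S], [S → ( . ,], [S → . ( ,], [S → . E] }  — shift
  I10: { [B → . ( S], [B → . g F F], [B → . num], [E → . B S S], [E → B . S S], [S → . ( ,], [S → . E] }  — shift
  I11: { [S → E .] }  — reduce
  I12: { [B → ( S .] }  — reduce
  I13: { [B → . ( S], [B → . g F F], [B → . num], [E → . B S S], [E → B S . S], [S → . ( ,], [S → . E] }  — shift
  I14: { [E → B S S .] }  — reduce
  I15: { [S → ( , .] }  — reduce

Every state is either a pure shift/goto state or contains exactly one complete item and nothing to shift — no conflicts. The grammar is LR(0).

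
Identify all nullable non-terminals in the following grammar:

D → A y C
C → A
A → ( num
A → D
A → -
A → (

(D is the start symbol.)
None

A non-terminal is nullable if it can derive ε (the empty string): either it has an ε-production, or it has a production whose right-hand side consists entirely of nullable non-terminals.

There are no ε-productions, so no non-terminal can derive ε.
No non-terminals are nullable.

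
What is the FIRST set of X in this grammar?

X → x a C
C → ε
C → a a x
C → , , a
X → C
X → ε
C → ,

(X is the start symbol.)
To compute FIRST(X), examine every production with X on the left-hand side, reading each right-hand side left to right until a non-nullable symbol is reached.

FIRST sets of the other non-terminals involved (by the same procedure, iterated to a fixed point):
  FIRST(C) = { ',', 'a', ε }

From X → x a C:
  - x is a terminal: add 'x' and stop
From X → C:
  - C is a non-terminal: add FIRST(C) \ {ε} = { ',', 'a' }
    C is nullable and nothing follows, so the whole right-hand side can vanish: ε ∈ FIRST(X)
From X → ε:
  - ε-production, so ε ∈ FIRST(X)

Collecting: FIRST(X) = { ',', 'a', 'x', ε }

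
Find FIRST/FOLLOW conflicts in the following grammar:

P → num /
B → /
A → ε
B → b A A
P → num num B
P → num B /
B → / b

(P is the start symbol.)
No FIRST/FOLLOW conflicts.

A FIRST/FOLLOW conflict occurs when a non-terminal N has a nullable alternative N → β (β ⇒* ε) and another alternative N → α with FIRST(α) ∩ FOLLOW(N) ≠ ∅: on such a lookahead the parser cannot decide between expanding α and letting N vanish via β.

Nullable non-terminals: A.
A has a nullable alternative but only one production, so nothing to check.

B, P have no nullable alternative, so no FIRST/FOLLOW check is needed there.

No FIRST/FOLLOW conflicts found.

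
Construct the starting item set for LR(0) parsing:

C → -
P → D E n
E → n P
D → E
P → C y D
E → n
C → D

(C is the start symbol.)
First, augment the grammar with C' → C
I₀ = CLOSURE({ [C' → . C] }):
  [C' → . C] has the dot before C: add [C → . -], [C → . D]
  [C → . D] has the dot before D: add [D → . E]
  [D → . E] has the dot before E: add [E → . n P], [E → . n]
No further items can be added.

I₀ = { [C → . -], [C → . D], [C' → . C], [D → . E], [E → . n P], [E → . n] }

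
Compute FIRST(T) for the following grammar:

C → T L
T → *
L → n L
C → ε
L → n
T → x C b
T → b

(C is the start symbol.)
{ '*', 'b', 'x' }

To compute FIRST(T), examine every production with T on the left-hand side, reading each right-hand side left to right until a non-nullable symbol is reached.

From T → *:
  - '*' is a terminal: add '*' and stop
From T → x C b:
  - x is a terminal: add 'x' and stop
From T → b:
  - b is a terminal: add 'b' and stop

Collecting: FIRST(T) = { '*', 'b', 'x' }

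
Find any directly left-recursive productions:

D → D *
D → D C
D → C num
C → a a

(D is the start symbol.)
Yes, D is left-recursive

D → D *: LEFT RECURSIVE (starts with D)
D → D C: LEFT RECURSIVE (starts with D)
D → C num: starts with C
C → a a: starts with a

The grammar has direct left recursion on: D.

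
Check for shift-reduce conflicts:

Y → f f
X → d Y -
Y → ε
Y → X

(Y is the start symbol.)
Yes — I0: [Y → .] vs [X → . d Y -]; I3: [Y → .] vs [X → . d Y -]

A shift-reduce conflict occurs when an LR(0) state has both:
  - a complete (reduce) item [A → α .] (dot at the end), and
  - a shift item [B → β . c γ] (dot before a terminal).

Augment with Y' → Y and build the canonical LR(0) collection (I0 = CLOSURE({[Y' → . Y]}), then GOTO on every symbol after a dot until no new states appear). It has 8 states:
  I0: { [X → . d Y -], [Y → . X], [Y → . f f], [Y → .], [Y' → . Y] }  — shift, reduce
  I1: { [Y → X .] }  — reduce
  I2: { [Y' → Y .] }  — accept
  I3: { [X → . d Y -], [X → d . Y -], [Y → . X], [Y → . f f], [Y → .] }  — shift, reduce
  I4: { [Y → f . f] }  — shift
  I5: { [Y → f f .] }  — reduce
  I6: { [X → d Y . -] }  — shift
  I7: { [X → d Y - .] }  — reduce

I0 contains reduce item [Y → .] and shift items [X → . d Y -], [Y → . f f] — shift-reduce conflict.
I3 contains reduce item [Y → .] and shift items [X → . d Y -], [Y → . f f] — shift-reduce conflict.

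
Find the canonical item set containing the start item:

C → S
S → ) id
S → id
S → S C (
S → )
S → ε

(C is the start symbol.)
First, augment the grammar with C' → C
I₀ = CLOSURE({ [C' → . C] }):
  [C' → . C] has the dot before C: add [C → . S]
  [C → . S] has the dot before S: add [S → . ) id], [S → . id], [S → . S C (], [S → . )], [S → .]
No further items can be added.

I₀ = { [C → . S], [C' → . C], [S → . ) id], [S → . )], [S → . S C (], [S → . id], [S → .] }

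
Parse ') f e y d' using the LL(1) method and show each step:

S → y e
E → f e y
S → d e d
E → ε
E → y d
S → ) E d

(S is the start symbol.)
Stack is shown with the top on the left.

Stack      Input        Action
------------------------------
S $        ) f e y d $  output S → ) E d
) E d $    ) f e y d $  match ')'
E d $      f e y d $    output E → f e y
f e y d $  f e y d $    match 'f'
e y d $    e y d $      match 'e'
y d $      y d $        match 'y'
d $        d $          match 'd'
$          $            accept

The string is accepted.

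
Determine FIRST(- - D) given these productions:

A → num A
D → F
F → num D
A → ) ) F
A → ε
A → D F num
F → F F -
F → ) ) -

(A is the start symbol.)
{ '-' }

To compute FIRST(- - D), process the symbols left to right:
Symbol - is a terminal. Add '-' and stop.
FIRST(- - D) = { '-' }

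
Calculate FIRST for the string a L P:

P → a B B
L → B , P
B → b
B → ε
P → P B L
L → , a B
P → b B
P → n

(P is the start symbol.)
To compute FIRST(a L P), process the symbols left to right:
Symbol a is a terminal. Add 'a' and stop.
FIRST(a L P) = { 'a' }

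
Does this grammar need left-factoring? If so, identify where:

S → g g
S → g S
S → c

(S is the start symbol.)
Left-factoring is needed when two productions for the same non-terminal
share a common prefix on the right-hand side.

Productions for S:
  S → g g
  S → g S
  S → c

Found common prefix 'g' in productions for S

Answer: Yes, S has productions with common prefix 'g'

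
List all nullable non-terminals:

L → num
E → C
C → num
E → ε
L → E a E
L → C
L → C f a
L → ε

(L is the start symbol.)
ε-productions: E → ε, L → ε
So E, L are immediately nullable.
No further non-terminal can be added: every production for the remaining non-terminals contains a terminal or a non-nullable non-terminal.
Nullable = { 'E', 'L' }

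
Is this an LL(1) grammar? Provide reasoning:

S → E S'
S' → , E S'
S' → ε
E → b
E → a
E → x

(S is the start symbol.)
Yes, the grammar is LL(1).

A grammar is LL(1) if for each non-terminal N with multiple productions, the predict sets of those productions are pairwise disjoint, where PREDICT(N → α) = (FIRST(α) \ {ε}) ∪ (FOLLOW(N) if α ⇒* ε).

Relevant sets:
  FOLLOW(S') = { $ }

For S':
  PREDICT(S' → ',' E S') = { ',' }
  PREDICT(S' → ε) = { $ }
For E:
  PREDICT(E → b) = { 'b' }
  PREDICT(E → a) = { 'a' }
  PREDICT(E → x) = { 'x' }
S has a single production, so nothing to check there.

All predict sets are disjoint. The grammar IS LL(1).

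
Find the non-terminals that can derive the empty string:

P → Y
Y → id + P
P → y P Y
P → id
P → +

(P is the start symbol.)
None

There are no ε-productions, so no non-terminal can derive ε.
No non-terminals are nullable.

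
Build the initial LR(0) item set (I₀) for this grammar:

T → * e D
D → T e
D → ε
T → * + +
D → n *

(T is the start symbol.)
{ [T → . * + +], [T → . * e D], [T' → . T] }

First, augment the grammar with T' → T
I₀ = CLOSURE({ [T' → . T] }):
  [T' → . T] has the dot before T: add [T → . * e D], [T → . * + +]
No further items can be added.

I₀ = { [T → . * + +], [T → . * e D], [T' → . T] }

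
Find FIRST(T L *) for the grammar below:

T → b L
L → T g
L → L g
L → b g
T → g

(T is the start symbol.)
FIRST sets of the non-terminals involved (from the grammar, by fixed-point iteration):
  FIRST(T) = { 'b', 'g' }

To compute FIRST(T L *), process the symbols left to right:
Symbol T is a non-terminal. Add FIRST(T) \ {ε} = { 'b', 'g' }
T is not nullable (ε ∉ FIRST(T)), so stop here.
FIRST(T L *) = { 'b', 'g' }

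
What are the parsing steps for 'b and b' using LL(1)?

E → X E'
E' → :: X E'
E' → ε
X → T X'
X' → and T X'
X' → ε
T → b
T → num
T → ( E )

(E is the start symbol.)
Stack is shown with the top on the left.

Stack          Input      Action
--------------------------------
E $            b and b $  output E → X E'
X E' $         b and b $  output X → T X'
T X' E' $      b and b $  output T → b
b X' E' $      b and b $  match 'b'
X' E' $        and b $    output X' → and T X'
and T X' E' $  and b $    match 'and'
T X' E' $      b $        output T → b
b X' E' $      b $        match 'b'
X' E' $        $          output X' → ε
E' $           $          output E' → ε
$              $          accept

The string is accepted.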